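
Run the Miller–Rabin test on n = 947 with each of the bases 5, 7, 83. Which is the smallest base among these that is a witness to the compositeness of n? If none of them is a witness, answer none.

none

n − 1 = 946 = 2^1 · 473, so s = 1 and d = 473.
Base 5: x_0 = 5^473 mod 947 = 946. x_0 = 946 ≡ −1, so 5 is not a witness.
Base 7: x_0 = 7^473 mod 947 = 946. x_0 = 946 ≡ −1, so 7 is not a witness.
Base 83: x_0 = 83^473 mod 947 = 1. x_0 = 1, so 83 is not a witness.
No listed base is a witness for 947.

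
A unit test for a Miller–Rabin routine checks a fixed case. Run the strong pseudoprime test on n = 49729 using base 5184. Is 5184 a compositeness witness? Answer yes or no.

yes

n − 1 = 49728 = 2^6 · 777, so s = 6 and d = 777.
x_0 = 5184^777 mod 49729 = 6914.
x_0 is neither 1 nor 49728, so continue squaring.
x_1 = 6914^2 mod 49729 = 13827.
x_2 = 13827^2 mod 49729 = 27653.
x_3 = 27653^2 mod 49729 = 5576.
x_4 = 5576^2 mod 49729 = 11151.
x_5 = 11151^2 mod 49729 = 22301.
Reached i = s−1 = 5 without hitting −1: 5184 is a Miller–Rabin witness and 49729 is composite.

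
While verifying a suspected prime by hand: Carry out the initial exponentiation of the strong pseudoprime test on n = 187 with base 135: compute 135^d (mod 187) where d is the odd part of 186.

16

n − 1 = 186 = 2^1 · 93, so s = 1 and d = 93.
Repeated squaring mod 187: 135^1 ≡ 135, 135^2 ≡ 86, 135^4 ≡ 103, 135^8 ≡ 137, 135^16 ≡ 69, 135^32 ≡ 86, 135^64 ≡ 103.
93 = 64 + 16 + 8 + 4 + 1, so 135^93 ≡ 103·69·137·103·135 ≡ 16 (mod 187).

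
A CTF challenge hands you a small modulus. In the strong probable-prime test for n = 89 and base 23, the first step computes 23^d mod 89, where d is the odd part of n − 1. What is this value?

37

n − 1 = 88 = 2^3 · 11, so s = 3 and d = 11.
23^11 mod 89 = 37.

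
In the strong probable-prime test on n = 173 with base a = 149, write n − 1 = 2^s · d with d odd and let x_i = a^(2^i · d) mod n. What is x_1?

n − 1 = 172 = 2^2 · 43, so s = 2 and d = 43.
x_0 = 149^43 mod 173 = 1.
x_1 = 1^2 mod 173 = 1.

1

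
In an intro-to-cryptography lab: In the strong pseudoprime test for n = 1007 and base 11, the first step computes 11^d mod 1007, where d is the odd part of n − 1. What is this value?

216

n − 1 = 1006 = 2^1 · 503, so s = 1 and d = 503.
11^503 mod 1007 = 216.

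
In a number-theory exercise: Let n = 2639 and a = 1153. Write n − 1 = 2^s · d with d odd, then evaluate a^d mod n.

n − 1 = 2638 = 2^1 · 1319, so s = 1 and d = 1319.
Repeated squaring mod 2639: 1153^1 ≡ 1153, 1153^2 ≡ 1992, 1153^4 ≡ 1647, 1153^8 ≡ 2356, 1153^16 ≡ 919, 1153^32 ≡ 81, 1153^64 ≡ 1283, 1153^128 ≡ 1992, 1153^256 ≡ 1647, 1153^512 ≡ 2356, 1153^1024 ≡ 919.
1319 = 1024 + 256 + 32 + 4 + 2 + 1, so 1153^1319 ≡ 919·1647·81·1647·1992·1153 ≡ 1368 (mod 2639).

1368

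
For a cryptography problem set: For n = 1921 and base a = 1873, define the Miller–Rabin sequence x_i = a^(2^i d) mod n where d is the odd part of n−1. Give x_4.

n − 1 = 1920 = 2^7 · 15, so s = 7 and d = 15.
x_0 = 1873^15 mod 1921 = 40.
x_1 = 40^2 mod 1921 = 1600.
x_2 = 1600^2 mod 1921 = 1228.
x_3 = 1228^2 mod 1921 = 1920.
x_4 = 1920^2 mod 1921 = 1.

1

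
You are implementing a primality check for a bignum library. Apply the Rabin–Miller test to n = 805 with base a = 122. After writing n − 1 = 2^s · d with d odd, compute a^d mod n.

412

n − 1 = 804 = 2^2 · 201, so s = 2 and d = 201.
Repeated squaring mod 805: 122^1 ≡ 122, 122^2 ≡ 394, 122^4 ≡ 676, 122^8 ≡ 541, 122^16 ≡ 466, 122^32 ≡ 611, 122^64 ≡ 606, 122^128 ≡ 156.
201 = 128 + 64 + 8 + 1, so 122^201 ≡ 156·606·541·122 ≡ 412 (mod 805).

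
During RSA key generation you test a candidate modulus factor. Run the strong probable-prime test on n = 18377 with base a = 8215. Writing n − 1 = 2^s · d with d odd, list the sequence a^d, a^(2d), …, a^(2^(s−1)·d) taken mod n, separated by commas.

18160, 10335, 5101

n − 1 = 18376 = 2^3 · 2297, so s = 3 and d = 2297.
x_0 = 8215^2297 mod 18377 = 18160.
x_1 = 18160^2 mod 18377 = 10335.
x_2 = 10335^2 mod 18377 = 5101.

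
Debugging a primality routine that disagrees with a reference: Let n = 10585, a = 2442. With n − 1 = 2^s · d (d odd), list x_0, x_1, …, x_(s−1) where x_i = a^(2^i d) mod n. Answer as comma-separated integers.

898, 1944, 291

n − 1 = 10584 = 2^3 · 1323, so s = 3 and d = 1323.
x_0 = 2442^1323 mod 10585 = 898.
x_1 = 898^2 mod 10585 = 1944.
x_2 = 1944^2 mod 10585 = 291.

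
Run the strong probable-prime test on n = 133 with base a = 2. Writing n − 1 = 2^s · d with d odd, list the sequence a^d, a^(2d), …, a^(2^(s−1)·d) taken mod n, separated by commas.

50, 106

n − 1 = 132 = 2^2 · 33, so s = 2 and d = 33.
x_0 = 2^33 mod 133 = 50.
x_1 = 50^2 mod 133 = 106.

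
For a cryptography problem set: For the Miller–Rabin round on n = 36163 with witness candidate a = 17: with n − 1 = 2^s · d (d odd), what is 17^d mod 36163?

31047

n − 1 = 36162 = 2^1 · 18081, so s = 1 and d = 18081.
By repeated squaring, 17^18081 ≡ 31047 (mod 36163).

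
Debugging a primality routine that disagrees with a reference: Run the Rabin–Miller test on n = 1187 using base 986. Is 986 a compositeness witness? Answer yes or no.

n − 1 = 1186 = 2^1 · 593, so s = 1 and d = 593.
Repeated squaring mod 1187: 986^1 ≡ 986, 986^2 ≡ 43, 986^4 ≡ 662, 986^8 ≡ 241, 986^16 ≡ 1105, 986^32 ≡ 789, 986^64 ≡ 533, 986^128 ≡ 396, 986^256 ≡ 132, 986^512 ≡ 806.
593 = 512 + 64 + 16 + 1, so 986^593 ≡ 806·533·1105·986 ≡ 1186 (mod 1187).
x_0 = 986^593 mod 1187 = 1186.
x_0 = 1186 ≡ −1, so 986 is not a witness.

no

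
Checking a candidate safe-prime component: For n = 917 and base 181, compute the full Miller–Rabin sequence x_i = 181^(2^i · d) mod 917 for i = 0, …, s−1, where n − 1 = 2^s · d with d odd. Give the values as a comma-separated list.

188, 498

n − 1 = 916 = 2^2 · 229, so s = 2 and d = 229.
x_0 = 181^229 mod 917 = 188.
x_1 = 188^2 mod 917 = 498.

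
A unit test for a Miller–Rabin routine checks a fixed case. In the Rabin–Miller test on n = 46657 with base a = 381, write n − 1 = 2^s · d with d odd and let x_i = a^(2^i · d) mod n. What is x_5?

n − 1 = 46656 = 2^6 · 729, so s = 6 and d = 729.
x_0 = 381^729 mod 46657 = 39922.
x_1 = 39922^2 mod 46657 = 9621.
x_2 = 9621^2 mod 46657 = 42810.
x_3 = 42810^2 mod 46657 = 9140.
x_4 = 9140^2 mod 46657 = 23570.
x_5 = 23570^2 mod 46657 = 1.

1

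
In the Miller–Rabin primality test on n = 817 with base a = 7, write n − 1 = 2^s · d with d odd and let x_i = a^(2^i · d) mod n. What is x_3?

1

n − 1 = 816 = 2^4 · 51, so s = 4 and d = 51.
Repeated squaring mod 817: 7^1 ≡ 7, 7^2 ≡ 49, 7^4 ≡ 767, 7^8 ≡ 49, 7^16 ≡ 767, 7^32 ≡ 49.
51 = 32 + 16 + 2 + 1, so 7^51 ≡ 49·767·49·7 ≡ 343 (mod 817).
x_0 = 343.
x_1 = 343^2 mod 817 = 1.
x_2 = 1^2 mod 817 = 1.
x_3 = 1^2 mod 817 = 1.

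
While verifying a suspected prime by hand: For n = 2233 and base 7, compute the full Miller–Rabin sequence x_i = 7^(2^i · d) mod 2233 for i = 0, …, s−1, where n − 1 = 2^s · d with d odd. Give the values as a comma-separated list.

n − 1 = 2232 = 2^3 · 279, so s = 3 and d = 279.
x_0 = 7^279 mod 2233 = 2142.
x_1 = 2142^2 mod 2233 = 1582.
x_2 = 1582^2 mod 2233 = 1764.

2142, 1582, 1764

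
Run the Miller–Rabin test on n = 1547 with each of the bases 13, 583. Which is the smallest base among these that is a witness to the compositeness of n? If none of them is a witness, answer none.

13

n − 1 = 1546 = 2^1 · 773, so s = 1 and d = 773.
Base 13: x_0 = 13^773 mod 1547 = 13. x_0 ∉ {1, 1546} and s = 1, so 13 is a Miller–Rabin witness and 1547 is composite.
Base 583: x_0 = 583^773 mod 1547 = 592. x_0 ∉ {1, 1546} and s = 1, so 583 is a Miller–Rabin witness and 1547 is composite.
The smallest witness among the given bases is 13.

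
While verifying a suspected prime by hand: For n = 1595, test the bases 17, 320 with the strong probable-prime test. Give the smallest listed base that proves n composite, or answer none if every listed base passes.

17

n − 1 = 1594 = 2^1 · 797, so s = 1 and d = 797.
Base 17: x_0 = 17^797 mod 1595 = 162. x_0 ∉ {1, 1594} and s = 1, so 17 is a Miller–Rabin witness and 1595 is composite.
Base 320: x_0 = 320^797 mod 1595 = 320. x_0 ∉ {1, 1594} and s = 1, so 320 is a Miller–Rabin witness and 1595 is composite.
The smallest witness among the given bases is 17.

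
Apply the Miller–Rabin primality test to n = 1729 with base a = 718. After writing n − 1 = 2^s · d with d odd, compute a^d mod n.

911

n − 1 = 1728 = 2^6 · 27, so s = 6 and d = 27.
Repeated squaring mod 1729: 718^1 ≡ 718, 718^2 ≡ 282, 718^4 ≡ 1719, 718^8 ≡ 100, 718^16 ≡ 1355.
27 = 16 + 8 + 2 + 1, so 718^27 ≡ 1355·100·282·718 ≡ 911 (mod 1729).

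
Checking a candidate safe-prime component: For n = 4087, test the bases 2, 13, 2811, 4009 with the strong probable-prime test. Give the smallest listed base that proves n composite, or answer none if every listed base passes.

2

n − 1 = 4086 = 2^1 · 2043, so s = 1 and d = 2043.
Base 2: x_0 = 2^2043 mod 4087 = 2387. x_0 ∉ {1, 4086} and s = 1, so 2 is a Miller–Rabin witness and 4087 is composite.
Base 13: x_0 = 13^2043 mod 4087 = 3661. x_0 ∉ {1, 4086} and s = 1, so 13 is a Miller–Rabin witness and 4087 is composite.
Base 2811: x_0 = 2811^2043 mod 4087 = 2809. x_0 ∉ {1, 4086} and s = 1, so 2811 is a Miller–Rabin witness and 4087 is composite.
Base 4009: x_0 = 4009^2043 mod 4087 = 3566. x_0 ∉ {1, 4086} and s = 1, so 4009 is a Miller–Rabin witness and 4087 is composite.
The smallest witness among the given bases is 2.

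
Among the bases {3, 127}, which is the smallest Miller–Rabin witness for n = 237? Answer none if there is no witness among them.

3

n − 1 = 236 = 2^2 · 59, so s = 2 and d = 59.
Base 3: x_0 = 3^59 mod 237 = 126. x_0 is neither 1 nor 236, so continue squaring. x_1 = 126^2 mod 237 = 234. Reached i = s−1 = 1 without hitting −1: 3 is a Miller–Rabin witness and 237 is composite.
Base 127: x_0 = 127^59 mod 237 = 109. x_0 is neither 1 nor 236, so continue squaring. x_1 = 109^2 mod 237 = 31. Reached i = s−1 = 1 without hitting −1: 127 is a Miller–Rabin witness and 237 is composite.
The smallest witness among the given bases is 3.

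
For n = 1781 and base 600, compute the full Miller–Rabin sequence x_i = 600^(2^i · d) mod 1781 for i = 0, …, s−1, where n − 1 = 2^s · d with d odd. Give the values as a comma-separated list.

353, 1720

n − 1 = 1780 = 2^2 · 445, so s = 2 and d = 445.
x_0 = 600^445 mod 1781 = 353.
x_1 = 353^2 mod 1781 = 1720.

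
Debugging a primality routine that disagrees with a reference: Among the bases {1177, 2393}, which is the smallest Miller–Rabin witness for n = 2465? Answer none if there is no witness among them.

n − 1 = 2464 = 2^5 · 77, so s = 5 and d = 77.
Base 1177: x_0 = 1177^77 mod 2465 = 1177. x_0 is neither 1 nor 2464, so continue squaring. x_1 = 1177^2 mod 2465 = 2464. x_1 ≡ −1, so 1177 is not a witness.
Base 2393: x_0 = 2393^77 mod 2465 = 1288. x_0 is neither 1 nor 2464, so continue squaring. x_1 = 1288^2 mod 2465 = 2464. x_1 ≡ −1, so 2393 is not a witness.
No listed base is a witness for 2465.

none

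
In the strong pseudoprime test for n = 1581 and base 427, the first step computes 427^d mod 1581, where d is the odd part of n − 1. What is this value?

739

n − 1 = 1580 = 2^2 · 395, so s = 2 and d = 395.
427^395 mod 1581 = 739.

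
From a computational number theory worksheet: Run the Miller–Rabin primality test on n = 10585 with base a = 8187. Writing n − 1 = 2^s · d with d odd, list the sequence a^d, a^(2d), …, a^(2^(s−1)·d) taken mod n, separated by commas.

5538, 4699, 291

n − 1 = 10584 = 2^3 · 1323, so s = 3 and d = 1323.
x_0 = 8187^1323 mod 10585 = 5538.
x_1 = 5538^2 mod 10585 = 4699.
x_2 = 4699^2 mod 10585 = 291.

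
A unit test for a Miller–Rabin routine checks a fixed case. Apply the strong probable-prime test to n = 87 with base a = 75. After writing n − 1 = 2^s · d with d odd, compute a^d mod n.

n − 1 = 86 = 2^1 · 43, so s = 1 and d = 43.
Repeated squaring mod 87: 75^1 ≡ 75, 75^2 ≡ 57, 75^4 ≡ 30, 75^8 ≡ 30, 75^16 ≡ 30, 75^32 ≡ 30.
43 = 32 + 8 + 2 + 1, so 75^43 ≡ 30·30·57·75 ≡ 12 (mod 87).

12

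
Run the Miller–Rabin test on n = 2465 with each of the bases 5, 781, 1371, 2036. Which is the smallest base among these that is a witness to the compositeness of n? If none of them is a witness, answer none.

n − 1 = 2464 = 2^5 · 77, so s = 5 and d = 77.
Base 5: x_0 = 5^77 mod 2465 = 2145. x_0 is neither 1 nor 2464, so continue squaring. x_1 = 2145^2 mod 2465 = 1335. x_2 = 1335^2 mod 2465 = 30. x_3 = 30^2 mod 2465 = 900. x_4 = 900^2 mod 2465 = 1480. Reached i = s−1 = 4 without hitting −1: 5 is a Miller–Rabin witness and 2465 is composite.
Base 781: x_0 = 781^77 mod 2465 = 186. x_0 is neither 1 nor 2464, so continue squaring. x_1 = 186^2 mod 2465 = 86. x_2 = 86^2 mod 2465 = 1. x_2 = 1 but x_1 ≠ ±1, a nontrivial square root of 1 — 781 is a witness and 2465 is composite.
Base 1371: x_0 = 1371^77 mod 2465 = 41. x_0 is neither 1 nor 2464, so continue squaring. x_1 = 41^2 mod 2465 = 1681. x_2 = 1681^2 mod 2465 = 871. x_3 = 871^2 mod 2465 = 1886. x_4 = 1886^2 mod 2465 = 1. x_4 = 1 but x_3 ≠ ±1, a nontrivial square root of 1 — 1371 is a witness and 2465 is composite.
Base 2036: x_0 = 2036^77 mod 2465 = 1101. x_0 is neither 1 nor 2464, so continue squaring. x_1 = 1101^2 mod 2465 = 1886. x_2 = 1886^2 mod 2465 = 1. x_2 = 1 but x_1 ≠ ±1, a nontrivial square root of 1 — 2036 is a witness and 2465 is composite.
The smallest witness among the given bases is 5.

5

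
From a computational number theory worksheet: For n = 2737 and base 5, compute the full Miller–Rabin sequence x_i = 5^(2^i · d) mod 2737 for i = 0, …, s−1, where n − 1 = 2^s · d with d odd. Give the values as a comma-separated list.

2085, 869, 2486, 50

n − 1 = 2736 = 2^4 · 171, so s = 4 and d = 171.
x_0 = 5^171 mod 2737 = 2085.
x_1 = 2085^2 mod 2737 = 869.
x_2 = 869^2 mod 2737 = 2486.
x_3 = 2486^2 mod 2737 = 50.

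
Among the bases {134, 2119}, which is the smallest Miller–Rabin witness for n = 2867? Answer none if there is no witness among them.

n − 1 = 2866 = 2^1 · 1433, so s = 1 and d = 1433.
Base 134: x_0 = 134^1433 mod 2867 = 931. x_0 ∉ {1, 2866} and s = 1, so 134 is a Miller–Rabin witness and 2867 is composite.
Base 2119: x_0 = 2119^1433 mod 2867 = 2566. x_0 ∉ {1, 2866} and s = 1, so 2119 is a Miller–Rabin witness and 2867 is composite.
The smallest witness among the given bases is 134.

134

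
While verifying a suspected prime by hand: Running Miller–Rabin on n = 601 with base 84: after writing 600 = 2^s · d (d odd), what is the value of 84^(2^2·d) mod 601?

n − 1 = 600 = 2^3 · 75, so s = 3 and d = 75.
x_0 = 84^75 mod 601 = 59.
x_1 = 59^2 mod 601 = 476.
x_2 = 476^2 mod 601 = 600.

600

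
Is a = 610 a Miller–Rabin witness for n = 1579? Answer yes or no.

no

n − 1 = 1578 = 2^1 · 789, so s = 1 and d = 789.
x_0 = 610^789 mod 1579 = 1.
x_0 = 1, so 610 is not a witness.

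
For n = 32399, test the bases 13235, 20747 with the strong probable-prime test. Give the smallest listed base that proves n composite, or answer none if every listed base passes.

n − 1 = 32398 = 2^1 · 16199, so s = 1 and d = 16199.
Base 13235: x_0 = 13235^16199 mod 32399 = 21827. x_0 ∉ {1, 32398} and s = 1, so 13235 is a Miller–Rabin witness and 32399 is composite.
Base 20747: x_0 = 20747^16199 mod 32399 = 15377. x_0 ∉ {1, 32398} and s = 1, so 20747 is a Miller–Rabin witness and 32399 is composite.
The smallest witness among the given bases is 13235.

13235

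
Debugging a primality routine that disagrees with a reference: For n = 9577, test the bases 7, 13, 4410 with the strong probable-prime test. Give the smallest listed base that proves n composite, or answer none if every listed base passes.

7

n − 1 = 9576 = 2^3 · 1197, so s = 3 and d = 1197.
Base 7: x_0 = 7^1197 mod 9577 = 2676. x_0 is neither 1 nor 9576, so continue squaring. x_1 = 2676^2 mod 9577 = 6957. x_2 = 6957^2 mod 9577 = 7268. Reached i = s−1 = 2 without hitting −1: 7 is a Miller–Rabin witness and 9577 is composite.
Base 13: x_0 = 13^1197 mod 9577 = 2197. x_0 is neither 1 nor 9576, so continue squaring. x_1 = 2197^2 mod 9577 = 1. x_1 = 1 but x_0 ≠ ±1, a nontrivial square root of 1 — 13 is a witness and 9577 is composite.
Base 4410: x_0 = 4410^1197 mod 9577 = 1741. x_0 is neither 1 nor 9576, so continue squaring. x_1 = 1741^2 mod 9577 = 4749. x_2 = 4749^2 mod 9577 = 8743. Reached i = s−1 = 2 without hitting −1: 4410 is a Miller–Rabin witness and 9577 is composite.
The smallest witness among the given bases is 7.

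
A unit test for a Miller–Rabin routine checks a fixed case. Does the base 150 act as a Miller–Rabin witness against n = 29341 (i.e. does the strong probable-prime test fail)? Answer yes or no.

n − 1 = 29340 = 2^2 · 7335, so s = 2 and d = 7335.
x_0 = 150^7335 mod 29341 = 10847.
x_0 is neither 1 nor 29340, so continue squaring.
x_1 = 10847^2 mod 29341 = 29340.
x_1 ≡ −1, so 150 is not a witness.

no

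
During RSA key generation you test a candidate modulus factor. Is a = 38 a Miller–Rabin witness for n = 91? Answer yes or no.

n − 1 = 90 = 2^1 · 45, so s = 1 and d = 45.
By repeated squaring, 38^45 ≡ 90 (mod 91).
x_0 = 38^45 mod 91 = 90.
x_0 = 90 ≡ −1, so 38 is not a witness.

no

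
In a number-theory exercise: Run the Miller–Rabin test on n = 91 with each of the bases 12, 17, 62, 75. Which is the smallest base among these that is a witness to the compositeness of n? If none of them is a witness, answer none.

none

n − 1 = 90 = 2^1 · 45, so s = 1 and d = 45.
Base 12: x_0 = 12^45 mod 91 = 90. x_0 = 90 ≡ −1, so 12 is not a witness.
Base 17: x_0 = 17^45 mod 91 = 90. x_0 = 90 ≡ −1, so 17 is not a witness.
Base 62: x_0 = 62^45 mod 91 = 90. x_0 = 90 ≡ −1, so 62 is not a witness.
Base 75: x_0 = 75^45 mod 91 = 90. x_0 = 90 ≡ −1, so 75 is not a witness.
No listed base is a witness for 91.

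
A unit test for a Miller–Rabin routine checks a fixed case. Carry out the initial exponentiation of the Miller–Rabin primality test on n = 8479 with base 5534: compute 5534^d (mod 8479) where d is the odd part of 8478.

2631

n − 1 = 8478 = 2^1 · 4239, so s = 1 and d = 4239.
5534^4239 mod 8479 = 2631.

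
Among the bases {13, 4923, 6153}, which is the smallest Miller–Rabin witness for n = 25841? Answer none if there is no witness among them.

none

n − 1 = 25840 = 2^4 · 1615, so s = 4 and d = 1615.
Base 13: x_0 = 13^1615 mod 25841 = 10690. x_0 is neither 1 nor 25840, so continue squaring. x_1 = 10690^2 mod 25841 = 7198. x_2 = 7198^2 mod 25841 = 25840. x_2 ≡ −1, so 13 is not a witness.
Base 4923: x_0 = 4923^1615 mod 25841 = 10431. x_0 is neither 1 nor 25840, so continue squaring. x_1 = 10431^2 mod 25841 = 15151. x_2 = 15151^2 mod 25841 = 7198. x_3 = 7198^2 mod 25841 = 25840. x_3 ≡ −1, so 4923 is not a witness.
Base 6153: x_0 = 6153^1615 mod 25841 = 14233. x_0 is neither 1 nor 25840, so continue squaring. x_1 = 14233^2 mod 25841 = 10690. x_2 = 10690^2 mod 25841 = 7198. x_3 = 7198^2 mod 25841 = 25840. x_3 ≡ −1, so 6153 is not a witness.
No listed base is a witness for 25841.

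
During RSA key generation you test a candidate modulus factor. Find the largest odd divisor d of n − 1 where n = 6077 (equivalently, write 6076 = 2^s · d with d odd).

1519

Halving: 6076 → 3038 → 1519; 1519 is odd.
So 6076 = 2^2 · 1519.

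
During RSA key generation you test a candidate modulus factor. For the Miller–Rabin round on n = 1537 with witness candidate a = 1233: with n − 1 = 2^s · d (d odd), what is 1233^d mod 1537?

n − 1 = 1536 = 2^9 · 3, so s = 9 and d = 3.
1233^3 mod 1537 = 359.

359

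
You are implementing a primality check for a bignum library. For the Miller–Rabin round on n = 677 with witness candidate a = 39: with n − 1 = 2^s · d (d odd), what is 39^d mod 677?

651

n − 1 = 676 = 2^2 · 169, so s = 2 and d = 169.
Repeated squaring mod 677: 39^1 ≡ 39, 39^2 ≡ 167, 39^4 ≡ 132, 39^8 ≡ 499, 39^16 ≡ 542, 39^32 ≡ 623, 39^64 ≡ 208, 39^128 ≡ 613.
169 = 128 + 32 + 8 + 1, so 39^169 ≡ 613·623·499·39 ≡ 651 (mod 677).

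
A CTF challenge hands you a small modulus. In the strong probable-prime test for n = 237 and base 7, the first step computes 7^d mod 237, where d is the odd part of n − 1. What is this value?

n − 1 = 236 = 2^2 · 59, so s = 2 and d = 59.
Repeated squaring mod 237: 7^1 ≡ 7, 7^2 ≡ 49, 7^4 ≡ 31, 7^8 ≡ 13, 7^16 ≡ 169, 7^32 ≡ 121.
59 = 32 + 16 + 8 + 2 + 1, so 7^59 ≡ 121·169·13·49·7 ≡ 133 (mod 237).

133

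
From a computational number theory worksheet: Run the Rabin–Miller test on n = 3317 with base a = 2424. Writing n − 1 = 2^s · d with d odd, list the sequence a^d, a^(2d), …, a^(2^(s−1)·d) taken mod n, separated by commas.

1308, 2609

n − 1 = 3316 = 2^2 · 829, so s = 2 and d = 829.
x_0 = 2424^829 mod 3317 = 1308.
x_1 = 1308^2 mod 3317 = 2609.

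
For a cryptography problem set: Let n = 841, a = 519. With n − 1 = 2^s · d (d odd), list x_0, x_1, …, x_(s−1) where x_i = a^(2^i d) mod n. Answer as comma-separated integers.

534, 57, 726

n − 1 = 840 = 2^3 · 105, so s = 3 and d = 105.
x_0 = 519^105 mod 841 = 534.
x_1 = 534^2 mod 841 = 57.
x_2 = 57^2 mod 841 = 726.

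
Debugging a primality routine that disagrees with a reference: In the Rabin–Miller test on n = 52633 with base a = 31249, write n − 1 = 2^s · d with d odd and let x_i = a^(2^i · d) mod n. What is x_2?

41098

n − 1 = 52632 = 2^3 · 6579, so s = 3 and d = 6579.
x_0 = 31249^6579 mod 52633 = 51808.
x_1 = 51808^2 mod 52633 = 49029.
x_2 = 49029^2 mod 52633 = 41098.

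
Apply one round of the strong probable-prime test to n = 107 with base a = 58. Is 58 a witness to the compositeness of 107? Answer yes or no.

no

n − 1 = 106 = 2^1 · 53, so s = 1 and d = 53.
x_0 = 58^53 mod 107 = 106.
x_0 = 106 ≡ −1, so 58 is not a witness.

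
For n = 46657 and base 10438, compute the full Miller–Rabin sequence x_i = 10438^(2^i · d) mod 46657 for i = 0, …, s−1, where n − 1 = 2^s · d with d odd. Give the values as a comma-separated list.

38960, 36076, 27418, 9140, 23570, 1

n − 1 = 46656 = 2^6 · 729, so s = 6 and d = 729.
x_0 = 10438^729 mod 46657 = 38960.
x_1 = 38960^2 mod 46657 = 36076.
x_2 = 36076^2 mod 46657 = 27418.
x_3 = 27418^2 mod 46657 = 9140.
x_4 = 9140^2 mod 46657 = 23570.
x_5 = 23570^2 mod 46657 = 1.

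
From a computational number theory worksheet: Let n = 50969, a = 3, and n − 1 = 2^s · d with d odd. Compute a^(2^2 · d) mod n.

50968

n − 1 = 50968 = 2^3 · 6371, so s = 3 and d = 6371.
Repeated squaring mod 50969: 3^1 ≡ 3, 3^2 ≡ 9, 3^4 ≡ 81, 3^8 ≡ 6561, 3^16 ≡ 28885, 3^32 ≡ 31664, 3^64 ≡ 48666, 3^128 ≡ 3033, 3^256 ≡ 24669, 3^512 ≡ 40670, 3^1024 ≡ 2912, 3^2048 ≡ 18890, 3^4096 ≡ 49100.
6371 = 4096 + 2048 + 128 + 64 + 32 + 2 + 1, so 3^6371 ≡ 49100·18890·3033·48666·31664·9·3 ≡ 4007 (mod 50969).
x_0 = 4007.
x_1 = 4007^2 mod 50969 = 814.
x_2 = 814^2 mod 50969 = 50968.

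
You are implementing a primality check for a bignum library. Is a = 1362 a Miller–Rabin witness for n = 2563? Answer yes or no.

n − 1 = 2562 = 2^1 · 1281, so s = 1 and d = 1281.
x_0 = 1362^1281 mod 2563 = 1285.
x_0 ∉ {1, 2562} and s = 1, so 1362 is a Miller–Rabin witness and 2563 is composite.

yes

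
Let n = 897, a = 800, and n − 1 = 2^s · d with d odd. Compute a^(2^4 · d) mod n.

n − 1 = 896 = 2^7 · 7, so s = 7 and d = 7.
x_0 = 800^7 mod 897 = 305.
x_1 = 305^2 mod 897 = 634.
x_2 = 634^2 mod 897 = 100.
x_3 = 100^2 mod 897 = 133.
x_4 = 133^2 mod 897 = 646.

646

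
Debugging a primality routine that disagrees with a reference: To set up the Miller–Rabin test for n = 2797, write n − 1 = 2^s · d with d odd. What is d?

699

Halving: 2796 → 1398 → 699; 699 is odd.
So 2796 = 2^2 · 699.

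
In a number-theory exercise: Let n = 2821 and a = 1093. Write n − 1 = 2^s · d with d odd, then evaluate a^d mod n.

1

n − 1 = 2820 = 2^2 · 705, so s = 2 and d = 705.
Repeated squaring mod 2821: 1093^1 ≡ 1093, 1093^2 ≡ 1366, 1093^4 ≡ 1275, 1093^8 ≡ 729, 1093^16 ≡ 1093, 1093^32 ≡ 1366, 1093^64 ≡ 1275, 1093^128 ≡ 729, 1093^256 ≡ 1093, 1093^512 ≡ 1366.
705 = 512 + 128 + 64 + 1, so 1093^705 ≡ 1366·729·1275·1093 ≡ 1 (mod 2821).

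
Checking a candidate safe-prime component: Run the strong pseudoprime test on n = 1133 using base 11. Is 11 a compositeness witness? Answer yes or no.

n − 1 = 1132 = 2^2 · 283, so s = 2 and d = 283.
Repeated squaring mod 1133: 11^1 ≡ 11, 11^2 ≡ 121, 11^4 ≡ 1045, 11^8 ≡ 946, 11^16 ≡ 979, 11^32 ≡ 1056, 11^64 ≡ 264, 11^128 ≡ 583, 11^256 ≡ 1122.
283 = 256 + 16 + 8 + 2 + 1, so 11^283 ≡ 1122·979·946·121·11 ≡ 836 (mod 1133).
x_0 = 11^283 mod 1133 = 836.
x_0 is neither 1 nor 1132, so continue squaring.
x_1 = 836^2 mod 1133 = 968.
Reached i = s−1 = 1 without hitting −1: 11 is a Miller–Rabin witness and 1133 is composite.

yes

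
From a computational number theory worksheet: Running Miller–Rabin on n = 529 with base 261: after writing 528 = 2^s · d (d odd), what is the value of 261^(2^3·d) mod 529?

208

n − 1 = 528 = 2^4 · 33, so s = 4 and d = 33.
x_0 = 261^33 mod 529 = 93.
x_1 = 93^2 mod 529 = 185.
x_2 = 185^2 mod 529 = 369.
x_3 = 369^2 mod 529 = 208.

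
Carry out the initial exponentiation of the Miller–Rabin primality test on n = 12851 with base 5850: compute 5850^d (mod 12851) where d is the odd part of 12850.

n − 1 = 12850 = 2^1 · 6425, so s = 1 and d = 6425.
Repeated squaring mod 12851: 5850^1 ≡ 5850, 5850^2 ≡ 287, 5850^4 ≡ 5263, 5850^8 ≡ 5264, 5850^16 ≡ 2940, 5850^32 ≡ 7728, 5850^64 ≡ 3387, 5850^128 ≡ 8677, 5850^256 ≡ 9171, 5850^512 ≡ 10297, 5850^1024 ≡ 7459, 5850^2048 ≡ 4702, 5850^4096 ≡ 5084.
6425 = 4096 + 2048 + 256 + 16 + 8 + 1, so 5850^6425 ≡ 5084·4702·9171·2940·5264·5850 ≡ 6910 (mod 12851).

6910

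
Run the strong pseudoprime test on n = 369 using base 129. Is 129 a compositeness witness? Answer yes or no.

yes

n − 1 = 368 = 2^4 · 23, so s = 4 and d = 23.
Repeated squaring mod 369: 129^1 ≡ 129, 129^2 ≡ 36, 129^4 ≡ 189, 129^8 ≡ 297, 129^16 ≡ 18.
23 = 16 + 4 + 2 + 1, so 129^23 ≡ 18·189·36·129 ≡ 153 (mod 369).
x_0 = 129^23 mod 369 = 153.
x_0 is neither 1 nor 368, so continue squaring.
x_1 = 153^2 mod 369 = 162.
x_2 = 162^2 mod 369 = 45.
x_3 = 45^2 mod 369 = 180.
Reached i = s−1 = 3 without hitting −1: 129 is a Miller–Rabin witness and 369 is composite.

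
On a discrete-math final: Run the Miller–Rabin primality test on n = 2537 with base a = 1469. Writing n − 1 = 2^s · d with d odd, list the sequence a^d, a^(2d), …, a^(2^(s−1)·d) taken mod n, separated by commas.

1929, 1799, 1726

n − 1 = 2536 = 2^3 · 317, so s = 3 and d = 317.
x_0 = 1469^317 mod 2537 = 1929.
x_1 = 1929^2 mod 2537 = 1799.
x_2 = 1799^2 mod 2537 = 1726.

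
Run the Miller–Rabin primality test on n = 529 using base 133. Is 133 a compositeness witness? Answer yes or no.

n − 1 = 528 = 2^4 · 33, so s = 4 and d = 33.
Repeated squaring mod 529: 133^1 ≡ 133, 133^2 ≡ 232, 133^4 ≡ 395, 133^8 ≡ 499, 133^16 ≡ 371, 133^32 ≡ 101.
33 = 32 + 1, so 133^33 ≡ 101·133 ≡ 208 (mod 529).
x_0 = 133^33 mod 529 = 208.
x_0 is neither 1 nor 528, so continue squaring.
x_1 = 208^2 mod 529 = 415.
x_2 = 415^2 mod 529 = 300.
x_3 = 300^2 mod 529 = 70.
Reached i = s−1 = 3 without hitting −1: 133 is a Miller–Rabin witness and 529 is composite.

yes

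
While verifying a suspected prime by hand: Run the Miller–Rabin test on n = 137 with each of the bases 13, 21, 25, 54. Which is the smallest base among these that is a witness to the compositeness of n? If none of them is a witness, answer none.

n − 1 = 136 = 2^3 · 17, so s = 3 and d = 17.
Base 13: x_0 = 13^17 mod 137 = 127. x_0 is neither 1 nor 136, so continue squaring. x_1 = 127^2 mod 137 = 100. x_2 = 100^2 mod 137 = 136. x_2 ≡ −1, so 13 is not a witness.
Base 21: x_0 = 21^17 mod 137 = 96. x_0 is neither 1 nor 136, so continue squaring. x_1 = 96^2 mod 137 = 37. x_2 = 37^2 mod 137 = 136. x_2 ≡ −1, so 21 is not a witness.
Base 25: x_0 = 25^17 mod 137 = 37. x_0 is neither 1 nor 136, so continue squaring. x_1 = 37^2 mod 137 = 136. x_1 ≡ −1, so 25 is not a witness.
Base 54: x_0 = 54^17 mod 137 = 10. x_0 is neither 1 nor 136, so continue squaring. x_1 = 10^2 mod 137 = 100. x_2 = 100^2 mod 137 = 136. x_2 ≡ −1, so 54 is not a witness.
No listed base is a witness for 137.

none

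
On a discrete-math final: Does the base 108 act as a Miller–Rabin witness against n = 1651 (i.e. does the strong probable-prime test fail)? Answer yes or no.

n − 1 = 1650 = 2^1 · 825, so s = 1 and d = 825.
x_0 = 108^825 mod 1651 = 1650.
x_0 = 1650 ≡ −1, so 108 is not a witness.

no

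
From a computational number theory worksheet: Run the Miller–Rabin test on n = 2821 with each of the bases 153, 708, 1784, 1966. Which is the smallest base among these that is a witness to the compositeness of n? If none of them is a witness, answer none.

n − 1 = 2820 = 2^2 · 705, so s = 2 and d = 705.
Base 153: x_0 = 153^705 mod 2821 = 2820. x_0 = 2820 ≡ −1, so 153 is not a witness.
Base 708: x_0 = 708^705 mod 2821 = 2696. x_0 is neither 1 nor 2820, so continue squaring. x_1 = 2696^2 mod 2821 = 1520. Reached i = s−1 = 1 without hitting −1: 708 is a Miller–Rabin witness and 2821 is composite.
Base 1784: x_0 = 1784^705 mod 2821 = 1301. x_0 is neither 1 nor 2820, so continue squaring. x_1 = 1301^2 mod 2821 = 1. x_1 = 1 but x_0 ≠ ±1, a nontrivial square root of 1 — 1784 is a witness and 2821 is composite.
Base 1966: x_0 = 1966^705 mod 2821 = 1301. x_0 is neither 1 nor 2820, so continue squaring. x_1 = 1301^2 mod 2821 = 1. x_1 = 1 but x_0 ≠ ±1, a nontrivial square root of 1 — 1966 is a witness and 2821 is composite.
The smallest witness among the given bases is 708.

708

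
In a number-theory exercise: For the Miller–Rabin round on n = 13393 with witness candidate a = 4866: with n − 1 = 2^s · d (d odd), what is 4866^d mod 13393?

n − 1 = 13392 = 2^4 · 837, so s = 4 and d = 837.
Repeated squaring mod 13393: 4866^1 ≡ 4866, 4866^2 ≡ 12525, 4866^4 ≡ 3416, 4866^8 ≡ 3753, 4866^16 ≡ 8966, 4866^32 ≡ 4370, 4866^64 ≡ 11875, 4866^128 ≡ 728, 4866^256 ≡ 7657, 4866^512 ≡ 8488.
837 = 512 + 256 + 64 + 4 + 1, so 4866^837 ≡ 8488·7657·11875·3416·4866 ≡ 1052 (mod 13393).

1052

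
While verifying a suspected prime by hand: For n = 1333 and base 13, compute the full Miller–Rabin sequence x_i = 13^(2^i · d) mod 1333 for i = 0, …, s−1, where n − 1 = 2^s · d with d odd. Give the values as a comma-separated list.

n − 1 = 1332 = 2^2 · 333, so s = 2 and d = 333.
x_0 = 13^333 mod 1333 = 957.
x_1 = 957^2 mod 1333 = 78.

957, 78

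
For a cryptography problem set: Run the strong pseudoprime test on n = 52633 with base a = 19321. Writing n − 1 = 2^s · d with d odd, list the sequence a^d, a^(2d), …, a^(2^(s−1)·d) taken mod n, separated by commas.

49029, 41098, 1

n − 1 = 52632 = 2^3 · 6579, so s = 3 and d = 6579.
x_0 = 19321^6579 mod 52633 = 49029.
x_1 = 49029^2 mod 52633 = 41098.
x_2 = 41098^2 mod 52633 = 1.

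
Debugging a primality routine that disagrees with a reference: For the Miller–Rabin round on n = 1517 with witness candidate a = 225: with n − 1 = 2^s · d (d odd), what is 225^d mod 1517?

n − 1 = 1516 = 2^2 · 379, so s = 2 and d = 379.
225^379 mod 1517 = 1187.

1187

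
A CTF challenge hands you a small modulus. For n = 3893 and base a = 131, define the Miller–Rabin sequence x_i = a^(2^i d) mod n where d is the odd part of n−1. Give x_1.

n − 1 = 3892 = 2^2 · 973, so s = 2 and d = 973.
x_0 = 131^973 mod 3893 = 2615.
x_1 = 2615^2 mod 3893 = 2117.

2117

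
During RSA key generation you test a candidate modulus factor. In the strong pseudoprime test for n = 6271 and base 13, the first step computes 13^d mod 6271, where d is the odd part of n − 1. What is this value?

n − 1 = 6270 = 2^1 · 3135, so s = 1 and d = 3135.
Repeated squaring mod 6271: 13^1 ≡ 13, 13^2 ≡ 169, 13^4 ≡ 3477, 13^8 ≡ 5312, 13^16 ≡ 4115, 13^32 ≡ 1525, 13^64 ≡ 5355, 13^128 ≡ 5013, 13^256 ≡ 2272, 13^512 ≡ 951, 13^1024 ≡ 1377, 13^2048 ≡ 2287.
3135 = 2048 + 1024 + 32 + 16 + 8 + 4 + 2 + 1, so 13^3135 ≡ 2287·1377·1525·4115·5312·3477·169·13 ≡ 6270 (mod 6271).

6270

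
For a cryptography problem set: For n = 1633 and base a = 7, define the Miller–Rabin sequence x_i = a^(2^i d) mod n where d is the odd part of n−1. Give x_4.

n − 1 = 1632 = 2^5 · 51, so s = 5 and d = 51.
x_0 = 7^51 mod 1633 = 833.
x_1 = 833^2 mod 1633 = 1497.
x_2 = 1497^2 mod 1633 = 533.
x_3 = 533^2 mod 1633 = 1580.
x_4 = 1580^2 mod 1633 = 1176.

1176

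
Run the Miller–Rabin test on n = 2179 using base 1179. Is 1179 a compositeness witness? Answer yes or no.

no

n − 1 = 2178 = 2^1 · 1089, so s = 1 and d = 1089.
x_0 = 1179^1089 mod 2179 = 1.
x_0 = 1, so 1179 is not a witness.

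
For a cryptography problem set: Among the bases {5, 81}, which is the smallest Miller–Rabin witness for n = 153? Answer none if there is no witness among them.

n − 1 = 152 = 2^3 · 19, so s = 3 and d = 19.
Base 5: x_0 = 5^19 mod 153 = 23. x_0 is neither 1 nor 152, so continue squaring. x_1 = 23^2 mod 153 = 70. x_2 = 70^2 mod 153 = 4. Reached i = s−1 = 2 without hitting −1: 5 is a Miller–Rabin witness and 153 is composite.
Base 81: x_0 = 81^19 mod 153 = 72. x_0 is neither 1 nor 152, so continue squaring. x_1 = 72^2 mod 153 = 135. x_2 = 135^2 mod 153 = 18. Reached i = s−1 = 2 without hitting −1: 81 is a Miller–Rabin witness and 153 is composite.
The smallest witness among the given bases is 5.

5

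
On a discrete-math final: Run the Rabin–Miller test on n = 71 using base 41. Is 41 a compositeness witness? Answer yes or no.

no

n − 1 = 70 = 2^1 · 35, so s = 1 and d = 35.
x_0 = 41^35 mod 71 = 70.
x_0 = 70 ≡ −1, so 41 is not a witness.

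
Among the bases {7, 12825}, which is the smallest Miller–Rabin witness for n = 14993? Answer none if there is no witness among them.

n − 1 = 14992 = 2^4 · 937, so s = 4 and d = 937.
Base 7: x_0 = 7^937 mod 14993 = 1040. x_0 is neither 1 nor 14992, so continue squaring. x_1 = 1040^2 mod 14993 = 2104. x_2 = 2104^2 mod 14993 = 3881. x_3 = 3881^2 mod 14993 = 9189. Reached i = s−1 = 3 without hitting −1: 7 is a Miller–Rabin witness and 14993 is composite.
Base 12825: x_0 = 12825^937 mod 14993 = 7072. x_0 is neither 1 nor 14992, so continue squaring. x_1 = 7072^2 mod 14993 = 11529. x_2 = 11529^2 mod 14993 = 4896. x_3 = 4896^2 mod 14993 = 12002. Reached i = s−1 = 3 without hitting −1: 12825 is a Miller–Rabin witness and 14993 is composite.
The smallest witness among the given bases is 7.

7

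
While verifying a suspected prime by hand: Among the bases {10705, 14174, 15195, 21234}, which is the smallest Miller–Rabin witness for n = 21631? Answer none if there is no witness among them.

14174

n − 1 = 21630 = 2^1 · 10815, so s = 1 and d = 10815.
Base 10705: x_0 = 10705^10815 mod 21631 = 1. x_0 = 1, so 10705 is not a witness.
Base 14174: x_0 = 14174^10815 mod 21631 = 7946. x_0 ∉ {1, 21630} and s = 1, so 14174 is a Miller–Rabin witness and 21631 is composite.
Base 15195: x_0 = 15195^10815 mod 21631 = 11232. x_0 ∉ {1, 21630} and s = 1, so 15195 is a Miller–Rabin witness and 21631 is composite.
Base 21234: x_0 = 21234^10815 mod 21631 = 1117. x_0 ∉ {1, 21630} and s = 1, so 21234 is a Miller–Rabin witness and 21631 is composite.
The smallest witness among the given bases is 14174.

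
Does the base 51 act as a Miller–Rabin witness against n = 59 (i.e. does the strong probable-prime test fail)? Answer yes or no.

n − 1 = 58 = 2^1 · 29, so s = 1 and d = 29.
x_0 = 51^29 mod 59 = 1.
x_0 = 1, so 51 is not a witness.

no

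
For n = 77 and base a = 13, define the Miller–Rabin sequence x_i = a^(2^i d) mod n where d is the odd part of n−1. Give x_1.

36

n − 1 = 76 = 2^2 · 19, so s = 2 and d = 19.
x_0 = 13^19 mod 77 = 6.
x_1 = 6^2 mod 77 = 36.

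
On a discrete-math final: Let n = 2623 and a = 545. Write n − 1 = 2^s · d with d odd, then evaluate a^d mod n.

n − 1 = 2622 = 2^1 · 1311, so s = 1 and d = 1311.
Repeated squaring mod 2623: 545^1 ≡ 545, 545^2 ≡ 626, 545^4 ≡ 1049, 545^8 ≡ 1364, 545^16 ≡ 789, 545^32 ≡ 870, 545^64 ≡ 1476, 545^128 ≡ 1486, 545^256 ≡ 2253, 545^512 ≡ 504, 545^1024 ≡ 2208.
1311 = 1024 + 256 + 16 + 8 + 4 + 2 + 1, so 545^1311 ≡ 2208·2253·789·1364·1049·626·545 ≡ 985 (mod 2623).

985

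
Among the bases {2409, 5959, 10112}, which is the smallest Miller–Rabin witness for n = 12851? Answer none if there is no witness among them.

n − 1 = 12850 = 2^1 · 6425, so s = 1 and d = 6425.
Base 2409: x_0 = 2409^6425 mod 12851 = 12850. x_0 = 12850 ≡ −1, so 2409 is not a witness.
Base 5959: x_0 = 5959^6425 mod 12851 = 2129. x_0 ∉ {1, 12850} and s = 1, so 5959 is a Miller–Rabin witness and 12851 is composite.
Base 10112: x_0 = 10112^6425 mod 12851 = 6861. x_0 ∉ {1, 12850} and s = 1, so 10112 is a Miller–Rabin witness and 12851 is composite.
The smallest witness among the given bases is 5959.

5959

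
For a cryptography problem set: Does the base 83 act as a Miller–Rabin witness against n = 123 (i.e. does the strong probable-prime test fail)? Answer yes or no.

yes

n − 1 = 122 = 2^1 · 61, so s = 1 and d = 61.
Repeated squaring mod 123: 83^1 ≡ 83, 83^2 ≡ 1, 83^4 ≡ 1, 83^8 ≡ 1, 83^16 ≡ 1, 83^32 ≡ 1.
61 = 32 + 16 + 8 + 4 + 1, so 83^61 ≡ 1·1·1·1·83 ≡ 83 (mod 123).
x_0 = 83^61 mod 123 = 83.
x_0 ∉ {1, 122} and s = 1, so 83 is a Miller–Rabin witness and 123 is composite.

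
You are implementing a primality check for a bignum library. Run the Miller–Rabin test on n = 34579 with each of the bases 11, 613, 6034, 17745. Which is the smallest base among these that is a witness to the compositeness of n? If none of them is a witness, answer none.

n − 1 = 34578 = 2^1 · 17289, so s = 1 and d = 17289.
Base 11: x_0 = 11^17289 mod 34579 = 7224. x_0 ∉ {1, 34578} and s = 1, so 11 is a Miller–Rabin witness and 34579 is composite.
Base 613: x_0 = 613^17289 mod 34579 = 31381. x_0 ∉ {1, 34578} and s = 1, so 613 is a Miller–Rabin witness and 34579 is composite.
Base 6034: x_0 = 6034^17289 mod 34579 = 4106. x_0 ∉ {1, 34578} and s = 1, so 6034 is a Miller–Rabin witness and 34579 is composite.
Base 17745: x_0 = 17745^17289 mod 34579 = 5671. x_0 ∉ {1, 34578} and s = 1, so 17745 is a Miller–Rabin witness and 34579 is composite.
The smallest witness among the given bases is 11.

11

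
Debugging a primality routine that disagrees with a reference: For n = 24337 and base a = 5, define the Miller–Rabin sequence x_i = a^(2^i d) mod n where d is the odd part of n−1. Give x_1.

7706

n − 1 = 24336 = 2^4 · 1521, so s = 4 and d = 1521.
By repeated squaring, 5^1521 ≡ 1808 (mod 24337).
x_0 = 1808.
x_1 = 1808^2 mod 24337 = 7706.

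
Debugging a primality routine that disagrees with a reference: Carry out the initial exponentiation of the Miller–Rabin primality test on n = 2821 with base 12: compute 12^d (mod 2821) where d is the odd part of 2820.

2820

n − 1 = 2820 = 2^2 · 705, so s = 2 and d = 705.
Repeated squaring mod 2821: 12^1 ≡ 12, 12^2 ≡ 144, 12^4 ≡ 989, 12^8 ≡ 2055, 12^16 ≡ 2809, 12^32 ≡ 144, 12^64 ≡ 989, 12^128 ≡ 2055, 12^256 ≡ 2809, 12^512 ≡ 144.
705 = 512 + 128 + 64 + 1, so 12^705 ≡ 144·2055·989·12 ≡ 2820 (mod 2821).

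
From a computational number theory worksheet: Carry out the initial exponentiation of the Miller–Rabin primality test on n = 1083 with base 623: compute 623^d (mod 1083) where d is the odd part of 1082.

623

n − 1 = 1082 = 2^1 · 541, so s = 1 and d = 541.
623^541 mod 1083 = 623.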